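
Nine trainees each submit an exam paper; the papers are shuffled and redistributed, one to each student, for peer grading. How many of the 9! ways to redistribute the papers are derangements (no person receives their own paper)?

By inclusion-exclusion, !9 = Σ (-1)^k · 9!/k! for k=0..9
= 9! - 9!/1! + 9!/2! - 9!/3! + 9!/4! - 9!/5! + 9!/6! - 9!/7! + 9!/8! - 9!/9!
= 362880 - 362880 + 181440 - 60480 + 15120 - 3024 + 504 - 72 + 9 - 1
= 133496

133496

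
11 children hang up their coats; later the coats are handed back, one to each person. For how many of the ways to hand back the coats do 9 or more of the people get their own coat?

56

# with exactly i fixed is C(11,i)·!(11-i); sum over i=9..11:
  i=9: C(11,9)·!2 = 55·1 = 55
  i=10: C(11,10)·!1 = 11·0 = 0
  i=11: C(11,11)·!0 = 1·1 = 1
Total = 56.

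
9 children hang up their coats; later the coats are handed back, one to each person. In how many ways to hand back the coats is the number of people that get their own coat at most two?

333737

Sum C(9,i)·!(9-i) for i = 0..2:
  i=0: C(9,0)·!9 = 1·133496 = 133496
  i=1: C(9,1)·!8 = 9·14833 = 133497
  i=2: C(9,2)·!7 = 36·1854 = 66744
Total = 333737.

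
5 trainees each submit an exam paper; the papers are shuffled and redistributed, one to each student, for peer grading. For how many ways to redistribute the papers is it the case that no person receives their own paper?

44

The subfactorial !5 = [5!/e] (nearest integer).
5! = 120, and 120/e ≈ 44.15, so !5 = 44.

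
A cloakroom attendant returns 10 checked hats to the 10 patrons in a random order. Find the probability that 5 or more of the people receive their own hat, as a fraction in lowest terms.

829/226800

Favorable outcomes: Σ_{i≥5} C(10,i)·!(10-i) = 252·44 + 210·9 + 120·2 + 45·1 + 10·0 + 1·1 = 13264.
Total outcomes: 10! = 3628800.
Probability = 13264/3628800 = 829/226800.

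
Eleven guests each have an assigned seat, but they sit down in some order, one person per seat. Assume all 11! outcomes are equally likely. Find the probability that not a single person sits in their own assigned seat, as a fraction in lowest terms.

Favorable outcomes: !11 = 14684570.
Total outcomes: 11! = 39916800.
Probability = 14684570/39916800 = 1468457/3991680.

1468457/3991680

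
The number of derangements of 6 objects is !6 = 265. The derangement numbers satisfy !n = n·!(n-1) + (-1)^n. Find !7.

!7 = 7·265 - 1 = 1854.

1854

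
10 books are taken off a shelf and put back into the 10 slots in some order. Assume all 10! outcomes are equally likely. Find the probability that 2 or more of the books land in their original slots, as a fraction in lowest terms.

Favorable outcomes: Σ_{i≥2} C(10,i)·!(10-i) = 45·14833 + 120·1854 + 210·265 + 252·44 + 210·9 + 120·2 + 45·1 + 10·0 + 1·1 = 958879.
Total outcomes: 10! = 3628800.
Probability = 958879/3628800 = 958879/3628800.

958879/3628800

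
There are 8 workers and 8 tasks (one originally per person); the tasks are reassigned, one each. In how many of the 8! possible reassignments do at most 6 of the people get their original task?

40319

Sum C(8,i)·!(8-i) for i = 0..6:
  i=0: C(8,0)·!8 = 1·14833 = 14833
  i=1: C(8,1)·!7 = 8·1854 = 14832
  i=2: C(8,2)·!6 = 28·265 = 7420
  i=3: C(8,3)·!5 = 56·44 = 2464
  i=4: C(8,4)·!4 = 70·9 = 630
  i=5: C(8,5)·!3 = 56·2 = 112
  i=6: C(8,6)·!2 = 28·1 = 28
Total = 40319.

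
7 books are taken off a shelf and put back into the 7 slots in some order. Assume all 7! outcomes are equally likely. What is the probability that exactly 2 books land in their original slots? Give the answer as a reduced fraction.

Favorable outcomes: C(7,2)·!5 = 21·44 = 924.
Total outcomes: 7! = 5040.
Probability = 924/5040 = 11/60.

11/60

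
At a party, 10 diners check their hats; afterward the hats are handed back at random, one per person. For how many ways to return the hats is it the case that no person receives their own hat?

1334961

Recurrence: !10 = 9·(!9 + !8).
!10 = 9·(133496 + 14833) = 9·148329 = 1334961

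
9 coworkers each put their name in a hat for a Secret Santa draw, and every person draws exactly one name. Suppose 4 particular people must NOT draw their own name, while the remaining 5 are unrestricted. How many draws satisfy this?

229080

Let A_j be the event that the j-th constrained one is fixed. By inclusion-exclusion over the 4 events:
Σ_{j=0}^{4} (-1)^j C(4,j)(9-j)!
= C(4,0)·9! - C(4,1)·8! + C(4,2)·7! - C(4,3)·6! + C(4,4)·5!
= 362880 - 161280 + 30240 - 2880 + 120
= 229080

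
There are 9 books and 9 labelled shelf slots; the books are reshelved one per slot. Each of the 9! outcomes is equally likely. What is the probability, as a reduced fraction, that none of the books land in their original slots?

16687/45360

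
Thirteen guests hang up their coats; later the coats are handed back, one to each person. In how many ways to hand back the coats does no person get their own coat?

2290792932

!13 = 13! · Σ_{k=0}^{13} (-1)^k/k!
= 13! - 13!/1! + 13!/2! - 13!/3! + 13!/4! - 13!/5! + 13!/6! - 13!/7! + 13!/8! - 13!/9! + 13!/10! - 13!/11! + 13!/12! - 13!/13!
= 6227020800 - 6227020800 + 3113510400 - 1037836800 + 259459200 - 51891840 + 8648640 - 1235520 + 154440 - 17160 + 1716 - 156 + 13 - 1
= 2290792932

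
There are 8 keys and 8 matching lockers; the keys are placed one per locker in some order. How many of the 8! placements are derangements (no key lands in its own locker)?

!8 = 8! · Σ_{k=0}^{8} (-1)^k/k!
= 8! - 8!/1! + 8!/2! - 8!/3! + 8!/4! - 8!/5! + 8!/6! - 8!/7! + 8!/8!
= 40320 - 40320 + 20160 - 6720 + 1680 - 336 + 56 - 8 + 1
= 14833

14833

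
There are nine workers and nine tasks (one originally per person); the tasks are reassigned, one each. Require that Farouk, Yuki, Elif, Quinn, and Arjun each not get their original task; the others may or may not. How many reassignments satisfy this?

Inclusion-exclusion on the 5 forbidden self-matches:
Σ_{j=0}^{5} (-1)^j C(5,j)(9-j)!
= C(5,0)·9! - C(5,1)·8! + C(5,2)·7! - C(5,3)·6! + C(5,4)·5! - C(5,5)·4!
= 362880 - 201600 + 50400 - 7200 + 600 - 24
= 205056

205056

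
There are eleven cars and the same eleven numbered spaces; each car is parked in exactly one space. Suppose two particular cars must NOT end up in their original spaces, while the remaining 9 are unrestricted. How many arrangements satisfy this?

Inclusion-exclusion on the 2 forbidden self-matches:
Σ_{j=0}^{2} (-1)^j C(2,j)(11-j)!
= C(2,0)·11! - C(2,1)·10! + C(2,2)·9!
= 39916800 - 7257600 + 362880
= 33022080

33022080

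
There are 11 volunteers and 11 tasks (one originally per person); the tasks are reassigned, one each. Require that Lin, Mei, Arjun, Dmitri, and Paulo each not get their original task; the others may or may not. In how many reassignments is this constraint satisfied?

Let A_j be the event that the j-th constrained one is fixed. By inclusion-exclusion over the 5 events:
Σ_{j=0}^{5} (-1)^j C(5,j)(11-j)!
= C(5,0)·11! - C(5,1)·10! + C(5,2)·9! - C(5,3)·8! + C(5,4)·7! - C(5,5)·6!
= 39916800 - 18144000 + 3628800 - 403200 + 25200 - 720
= 25022880

25022880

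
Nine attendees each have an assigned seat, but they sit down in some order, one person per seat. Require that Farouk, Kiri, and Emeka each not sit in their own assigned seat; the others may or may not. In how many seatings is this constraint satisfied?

256320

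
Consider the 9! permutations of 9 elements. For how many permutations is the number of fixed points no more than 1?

# with exactly i fixed is C(9,i)·!(9-i); sum over i=0..1:
  i=0: C(9,0)·!9 = 1·133496 = 133496
  i=1: C(9,1)·!8 = 9·14833 = 133497
Total = 266993.

266993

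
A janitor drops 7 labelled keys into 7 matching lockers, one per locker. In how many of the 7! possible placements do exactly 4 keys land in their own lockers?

Choose which 4 of the 7 are fixed: C(7,4) = 35.
The remaining 3 must be deranged: !3 = 2.
Total: 35 × 2 = 70.

70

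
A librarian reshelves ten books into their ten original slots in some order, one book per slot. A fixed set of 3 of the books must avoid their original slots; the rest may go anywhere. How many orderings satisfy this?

Let A_j be the event that the j-th constrained one is fixed. By inclusion-exclusion over the 3 events:
Σ_{j=0}^{3} (-1)^j C(3,j)(10-j)!
= C(3,0)·10! - C(3,1)·9! + C(3,2)·8! - C(3,3)·7!
= 3628800 - 1088640 + 120960 - 5040
= 2656080

2656080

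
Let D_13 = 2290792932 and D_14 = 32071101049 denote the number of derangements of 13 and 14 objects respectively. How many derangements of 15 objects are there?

D_15 = (15-1)·(D_14 + D_13) = 14·(32071101049 + 2290792932) = 14·34361893981 = 481066515734.

481066515734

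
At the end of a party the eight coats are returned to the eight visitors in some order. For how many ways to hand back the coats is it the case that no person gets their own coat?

14833

!8 is the nearest integer to 8!/e.
8! = 40320, and 40320/e ≈ 14832.90, so !8 = 14833.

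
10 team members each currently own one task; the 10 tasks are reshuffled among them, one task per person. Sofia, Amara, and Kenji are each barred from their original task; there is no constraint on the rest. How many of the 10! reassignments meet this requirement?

2656080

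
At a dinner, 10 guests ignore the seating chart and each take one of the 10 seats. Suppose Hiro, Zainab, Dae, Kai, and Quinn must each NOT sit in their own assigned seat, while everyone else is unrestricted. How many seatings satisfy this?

2170680

Inclusion-exclusion on the 5 forbidden self-matches:
Σ_{j=0}^{5} (-1)^j C(5,j)(10-j)!
= C(5,0)·10! - C(5,1)·9! + C(5,2)·8! - C(5,3)·7! + C(5,4)·6! - C(5,5)·5!
= 3628800 - 1814400 + 403200 - 50400 + 3600 - 120
= 2170680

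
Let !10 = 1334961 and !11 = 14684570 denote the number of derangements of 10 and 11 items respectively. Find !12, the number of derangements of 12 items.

176214841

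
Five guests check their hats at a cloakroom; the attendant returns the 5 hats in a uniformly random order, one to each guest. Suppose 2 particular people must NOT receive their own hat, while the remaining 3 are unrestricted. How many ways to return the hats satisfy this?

78

Inclusion-exclusion on the 2 forbidden self-matches:
Σ_{j=0}^{2} (-1)^j C(2,j)(5-j)!
= C(2,0)·5! - C(2,1)·4! + C(2,2)·3!
= 120 - 48 + 6
= 78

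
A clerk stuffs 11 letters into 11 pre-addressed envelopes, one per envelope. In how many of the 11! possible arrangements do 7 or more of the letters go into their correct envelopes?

3356

# with exactly i fixed is C(11,i)·!(11-i); sum over i=7..11:
  i=7: C(11,7)·!4 = 330·9 = 2970
  i=8: C(11,8)·!3 = 165·2 = 330
  i=9: C(11,9)·!2 = 55·1 = 55
  i=10: C(11,10)·!1 = 11·0 = 0
  i=11: C(11,11)·!0 = 1·1 = 1
Total = 3356.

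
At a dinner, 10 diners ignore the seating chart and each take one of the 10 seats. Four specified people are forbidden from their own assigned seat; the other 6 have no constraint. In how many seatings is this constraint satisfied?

2399760

Inclusion-exclusion on the 4 forbidden self-matches:
Σ_{j=0}^{4} (-1)^j C(4,j)(10-j)!
= C(4,0)·10! - C(4,1)·9! + C(4,2)·8! - C(4,3)·7! + C(4,4)·6!
= 3628800 - 1451520 + 241920 - 20160 + 720
= 2399760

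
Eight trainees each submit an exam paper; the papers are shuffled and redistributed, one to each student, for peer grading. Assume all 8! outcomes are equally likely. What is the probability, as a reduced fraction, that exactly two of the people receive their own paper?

53/288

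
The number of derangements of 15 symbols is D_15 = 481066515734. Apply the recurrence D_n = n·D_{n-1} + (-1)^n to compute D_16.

7697064251745

D_16 = 16·481066515734 + 1 = 7697064251745.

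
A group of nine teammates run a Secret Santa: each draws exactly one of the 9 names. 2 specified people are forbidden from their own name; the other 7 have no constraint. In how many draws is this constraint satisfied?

287280

Inclusion-exclusion on the 2 forbidden self-matches:
Σ_{j=0}^{2} (-1)^j C(2,j)(9-j)!
= C(2,0)·9! - C(2,1)·8! + C(2,2)·7!
= 362880 - 80640 + 5040
= 287280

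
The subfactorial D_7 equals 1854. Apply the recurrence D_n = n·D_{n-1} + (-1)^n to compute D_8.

D_8 = 8·1854 + 1 = 14833.

14833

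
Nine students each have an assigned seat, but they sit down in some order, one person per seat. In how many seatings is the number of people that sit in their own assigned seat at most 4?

361541

# with exactly i fixed is C(9,i)·!(9-i); sum over i=0..4:
  i=0: C(9,0)·!9 = 1·133496 = 133496
  i=1: C(9,1)·!8 = 9·14833 = 133497
  i=2: C(9,2)·!7 = 36·1854 = 66744
  i=3: C(9,3)·!6 = 84·265 = 22260
  i=4: C(9,4)·!5 = 126·44 = 5544
Total = 361541.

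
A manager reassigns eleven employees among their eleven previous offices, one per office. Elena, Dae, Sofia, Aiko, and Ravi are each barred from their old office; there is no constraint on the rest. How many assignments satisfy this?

25022880

Inclusion-exclusion on the 5 forbidden self-matches:
Σ_{j=0}^{5} (-1)^j C(5,j)(11-j)!
= C(5,0)·11! - C(5,1)·10! + C(5,2)·9! - C(5,3)·8! + C(5,4)·7! - C(5,5)·6!
= 39916800 - 18144000 + 3628800 - 403200 + 25200 - 720
= 25022880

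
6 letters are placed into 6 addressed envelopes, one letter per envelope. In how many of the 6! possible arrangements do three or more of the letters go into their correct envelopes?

Sum C(6,i)·!(6-i) for i = 3..6:
  i=3: C(6,3)·!3 = 20·2 = 40
  i=4: C(6,4)·!2 = 15·1 = 15
  i=5: C(6,5)·!1 = 6·0 = 0
  i=6: C(6,6)·!0 = 1·1 = 1
Total = 56.

56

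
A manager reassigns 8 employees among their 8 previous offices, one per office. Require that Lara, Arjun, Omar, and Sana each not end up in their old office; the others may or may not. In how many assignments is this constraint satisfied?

24024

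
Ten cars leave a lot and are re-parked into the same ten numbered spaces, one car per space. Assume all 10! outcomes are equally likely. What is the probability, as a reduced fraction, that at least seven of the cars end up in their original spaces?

143/1814400

Favorable outcomes: Σ_{i≥7} C(10,i)·!(10-i) = 120·2 + 45·1 + 10·0 + 1·1 = 286.
Total outcomes: 10! = 3628800.
Probability = 286/3628800 = 143/1814400.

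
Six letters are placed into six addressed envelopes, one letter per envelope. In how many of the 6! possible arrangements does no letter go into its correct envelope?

!6 is the nearest integer to 6!/e.
6! = 720, and 720/e ≈ 264.87, so !6 = 265.

265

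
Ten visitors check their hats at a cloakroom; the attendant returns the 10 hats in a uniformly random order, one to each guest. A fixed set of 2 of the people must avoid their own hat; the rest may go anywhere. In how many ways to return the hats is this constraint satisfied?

Inclusion-exclusion on the 2 forbidden self-matches:
Σ_{j=0}^{2} (-1)^j C(2,j)(10-j)!
= C(2,0)·10! - C(2,1)·9! + C(2,2)·8!
= 3628800 - 725760 + 40320
= 2943360

2943360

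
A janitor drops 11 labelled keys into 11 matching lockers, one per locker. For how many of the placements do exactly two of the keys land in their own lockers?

7342280

Choose which 2 of the 11 are fixed: C(11,2) = 55.
The other 9 form a derangement: !9 = 133496.
Total: 55 × 133496 = 7342280.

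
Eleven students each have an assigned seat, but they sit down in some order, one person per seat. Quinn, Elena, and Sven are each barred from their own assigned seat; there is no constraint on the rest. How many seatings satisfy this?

30078720

Inclusion-exclusion on the 3 forbidden self-matches:
Σ_{j=0}^{3} (-1)^j C(3,j)(11-j)!
= C(3,0)·11! - C(3,1)·10! + C(3,2)·9! - C(3,3)·8!
= 39916800 - 10886400 + 1088640 - 40320
= 30078720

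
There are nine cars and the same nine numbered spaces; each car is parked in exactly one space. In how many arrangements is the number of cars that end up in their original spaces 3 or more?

29143

Sum C(9,i)·!(9-i) for i = 3..9:
  i=3: C(9,3)·!6 = 84·265 = 22260
  i=4: C(9,4)·!5 = 126·44 = 5544
  i=5: C(9,5)·!4 = 126·9 = 1134
  i=6: C(9,6)·!3 = 84·2 = 168
  i=7: C(9,7)·!2 = 36·1 = 36
  i=8: C(9,8)·!1 = 9·0 = 0
  i=9: C(9,9)·!0 = 1·1 = 1
Total = 29143.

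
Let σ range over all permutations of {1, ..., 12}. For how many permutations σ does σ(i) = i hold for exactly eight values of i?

4455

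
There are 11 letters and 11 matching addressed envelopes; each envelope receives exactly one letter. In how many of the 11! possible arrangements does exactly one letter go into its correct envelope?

14684571

Choose which one of the 11 is fixed: C(11,1) = 11.
The remaining 10 must be deranged: !10 = 1334961.
Total: 11 × 1334961 = 14684571.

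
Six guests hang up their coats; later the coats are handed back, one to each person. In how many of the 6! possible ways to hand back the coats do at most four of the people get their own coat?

719

Sum C(6,i)·!(6-i) for i = 0..4:
  i=0: C(6,0)·!6 = 1·265 = 265
  i=1: C(6,1)·!5 = 6·44 = 264
  i=2: C(6,2)·!4 = 15·9 = 135
  i=3: C(6,3)·!3 = 20·2 = 40
  i=4: C(6,4)·!2 = 15·1 = 15
Total = 719.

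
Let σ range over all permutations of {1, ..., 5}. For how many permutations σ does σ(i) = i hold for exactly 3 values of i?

Pick the 3 fixed positions: C(5,3) = 10 ways.
The remaining 2 must be deranged: !2 = 1.
Total: 10 × 1 = 10.

10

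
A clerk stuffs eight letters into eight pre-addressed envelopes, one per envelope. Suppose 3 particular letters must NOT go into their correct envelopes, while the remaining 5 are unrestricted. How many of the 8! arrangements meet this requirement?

Inclusion-exclusion on the 3 forbidden self-matches:
Σ_{j=0}^{3} (-1)^j C(3,j)(8-j)!
= C(3,0)·8! - C(3,1)·7! + C(3,2)·6! - C(3,3)·5!
= 40320 - 15120 + 2160 - 120
= 27240

27240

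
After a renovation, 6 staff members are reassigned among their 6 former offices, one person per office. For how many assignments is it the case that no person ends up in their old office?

Use !n = (n-1)(!(n-1) + !(n-2)).
!6 = 5·(44 + 9) = 5·53 = 265

265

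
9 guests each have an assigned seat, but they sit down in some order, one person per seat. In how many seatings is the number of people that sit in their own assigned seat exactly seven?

Choose which 7 of the 9 are fixed: C(9,7) = 36.
The remaining 2 must be deranged: !2 = 1.
Total: 36 × 1 = 36.

36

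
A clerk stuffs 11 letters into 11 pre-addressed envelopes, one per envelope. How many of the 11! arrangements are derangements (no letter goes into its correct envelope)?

!11 = 11! · Σ_{k=0}^{11} (-1)^k/k!
= 11! - 11!/1! + 11!/2! - 11!/3! + 11!/4! - 11!/5! + 11!/6! - 11!/7! + 11!/8! - 11!/9! + 11!/10! - 11!/11!
= 39916800 - 39916800 + 19958400 - 6652800 + 1663200 - 332640 + 55440 - 7920 + 990 - 110 + 11 - 1
= 14684570

14684570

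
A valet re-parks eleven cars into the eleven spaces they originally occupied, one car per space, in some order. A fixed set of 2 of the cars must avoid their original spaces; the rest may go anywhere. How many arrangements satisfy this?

Let A_j be the event that the j-th constrained one is fixed. By inclusion-exclusion over the 2 events:
Σ_{j=0}^{2} (-1)^j C(2,j)(11-j)!
= C(2,0)·11! - C(2,1)·10! + C(2,2)·9!
= 39916800 - 7257600 + 362880
= 33022080

33022080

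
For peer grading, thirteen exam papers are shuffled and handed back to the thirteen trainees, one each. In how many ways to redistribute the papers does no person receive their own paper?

!13 = 13! · Σ_{k=0}^{13} (-1)^k/k!
= 13! - 13!/1! + 13!/2! - 13!/3! + 13!/4! - 13!/5! + 13!/6! - 13!/7! + 13!/8! - 13!/9! + 13!/10! - 13!/11! + 13!/12! - 13!/13!
= 6227020800 - 6227020800 + 3113510400 - 1037836800 + 259459200 - 51891840 + 8648640 - 1235520 + 154440 - 17160 + 1716 - 156 + 13 - 1
= 2290792932

2290792932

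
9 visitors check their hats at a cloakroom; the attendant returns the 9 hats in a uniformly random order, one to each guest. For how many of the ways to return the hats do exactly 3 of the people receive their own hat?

22260

Pick the 3 fixed positions: C(9,3) = 84 ways.
The remaining 6 must be deranged: !6 = 265.
Total: 84 × 265 = 22260.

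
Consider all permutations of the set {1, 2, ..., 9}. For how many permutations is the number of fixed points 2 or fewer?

333737

# with exactly i fixed is C(9,i)·!(9-i); sum over i=0..2:
  i=0: C(9,0)·!9 = 1·133496 = 133496
  i=1: C(9,1)·!8 = 9·14833 = 133497
  i=2: C(9,2)·!7 = 36·1854 = 66744
Total = 333737.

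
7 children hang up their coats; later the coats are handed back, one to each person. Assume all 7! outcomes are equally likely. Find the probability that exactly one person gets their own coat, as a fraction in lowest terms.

Favorable outcomes: C(7,1)·!6 = 7·265 = 1855.
Total outcomes: 7! = 5040.
Probability = 1855/5040 = 53/144.

53/144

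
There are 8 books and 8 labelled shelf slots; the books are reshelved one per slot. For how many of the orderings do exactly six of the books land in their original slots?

28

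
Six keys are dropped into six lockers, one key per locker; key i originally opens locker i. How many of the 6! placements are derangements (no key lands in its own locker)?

265

By inclusion-exclusion, !6 = Σ (-1)^k · 6!/k! for k=0..6
= 6! - 6!/1! + 6!/2! - 6!/3! + 6!/4! - 6!/5! + 6!/6!
= 720 - 720 + 360 - 120 + 30 - 6 + 1
= 265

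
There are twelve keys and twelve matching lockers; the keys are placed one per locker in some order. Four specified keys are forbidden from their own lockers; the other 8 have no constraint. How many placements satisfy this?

339696000

Inclusion-exclusion on the 4 forbidden self-matches:
Σ_{j=0}^{4} (-1)^j C(4,j)(12-j)!
= C(4,0)·12! - C(4,1)·11! + C(4,2)·10! - C(4,3)·9! + C(4,4)·8!
= 479001600 - 159667200 + 21772800 - 1451520 + 40320
= 339696000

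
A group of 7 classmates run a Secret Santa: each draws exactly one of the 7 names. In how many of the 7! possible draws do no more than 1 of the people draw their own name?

3709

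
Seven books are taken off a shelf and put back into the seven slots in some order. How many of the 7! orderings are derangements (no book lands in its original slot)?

1854

By inclusion-exclusion, !7 = Σ (-1)^k · 7!/k! for k=0..7
= 7! - 7!/1! + 7!/2! - 7!/3! + 7!/4! - 7!/5! + 7!/6! - 7!/7!
= 5040 - 5040 + 2520 - 840 + 210 - 42 + 7 - 1
= 1854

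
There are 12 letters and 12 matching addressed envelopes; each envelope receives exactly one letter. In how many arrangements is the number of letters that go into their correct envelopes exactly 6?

244860

Choose which 6 of the 12 are fixed: C(12,6) = 924.
The other 6 form a derangement: !6 = 265.
Total: 924 × 265 = 244860.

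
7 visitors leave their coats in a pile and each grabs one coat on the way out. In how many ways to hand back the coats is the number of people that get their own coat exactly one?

Pick the single fixed position: C(7,1) = 7 ways.
The remaining 6 must be deranged: !6 = 265.
Total: 7 × 265 = 1855.

1855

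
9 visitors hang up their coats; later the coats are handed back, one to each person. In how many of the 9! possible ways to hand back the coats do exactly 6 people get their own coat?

Choose which 6 of the 9 are fixed: C(9,6) = 84.
The other 3 form a derangement: !3 = 2.
Total: 84 × 2 = 168.

168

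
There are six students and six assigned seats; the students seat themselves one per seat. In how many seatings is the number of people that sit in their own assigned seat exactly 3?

40

Pick the 3 fixed positions: C(6,3) = 20 ways.
The other 3 form a derangement: !3 = 2.
Total: 20 × 2 = 40.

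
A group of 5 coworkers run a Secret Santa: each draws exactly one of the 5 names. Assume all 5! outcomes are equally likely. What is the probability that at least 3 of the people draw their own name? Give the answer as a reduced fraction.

Favorable outcomes: Σ_{i≥3} C(5,i)·!(5-i) = 10·1 + 5·0 + 1·1 = 11.
Total outcomes: 5! = 120.
Probability = 11/120 = 11/120.

11/120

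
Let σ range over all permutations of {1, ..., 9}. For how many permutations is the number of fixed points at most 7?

362879

# with exactly i fixed is C(9,i)·!(9-i); sum over i=0..7:
  i=0: C(9,0)·!9 = 1·133496 = 133496
  i=1: C(9,1)·!8 = 9·14833 = 133497
  i=2: C(9,2)·!7 = 36·1854 = 66744
  i=3: C(9,3)·!6 = 84·265 = 22260
  i=4: C(9,4)·!5 = 126·44 = 5544
  i=5: C(9,5)·!4 = 126·9 = 1134
  i=6: C(9,6)·!3 = 84·2 = 168
  i=7: C(9,7)·!2 = 36·1 = 36
Total = 362879.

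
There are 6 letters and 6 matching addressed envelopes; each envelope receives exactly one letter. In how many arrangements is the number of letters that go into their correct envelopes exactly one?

264

Pick the single fixed position: C(6,1) = 6 ways.
The remaining 5 must be deranged: !5 = 44.
Total: 6 × 44 = 264.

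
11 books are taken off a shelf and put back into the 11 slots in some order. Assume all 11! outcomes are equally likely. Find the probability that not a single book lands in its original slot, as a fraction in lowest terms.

1468457/3991680

Favorable outcomes: !11 = 14684570.
Total outcomes: 11! = 39916800.
Probability = 14684570/39916800 = 1468457/3991680.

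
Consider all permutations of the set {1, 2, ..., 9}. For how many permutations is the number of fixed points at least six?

205

Sum C(9,i)·!(9-i) for i = 6..9:
  i=6: C(9,6)·!3 = 84·2 = 168
  i=7: C(9,7)·!2 = 36·1 = 36
  i=8: C(9,8)·!1 = 9·0 = 0
  i=9: C(9,9)·!0 = 1·1 = 1
Total = 205.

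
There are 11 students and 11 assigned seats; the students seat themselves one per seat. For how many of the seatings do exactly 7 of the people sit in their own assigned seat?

2970

Pick the 7 fixed positions: C(11,7) = 330 ways.
The other 4 form a derangement: !4 = 9.
Total: 330 × 9 = 2970.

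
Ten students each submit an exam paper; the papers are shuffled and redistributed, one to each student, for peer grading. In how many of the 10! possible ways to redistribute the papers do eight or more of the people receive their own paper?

46

# with exactly i fixed is C(10,i)·!(10-i); sum over i=8..10:
  i=8: C(10,8)·!2 = 45·1 = 45
  i=9: C(10,9)·!1 = 10·0 = 0
  i=10: C(10,10)·!0 = 1·1 = 1
Total = 46.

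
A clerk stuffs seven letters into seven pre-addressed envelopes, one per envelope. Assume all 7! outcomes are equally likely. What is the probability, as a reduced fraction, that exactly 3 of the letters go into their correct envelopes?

1/16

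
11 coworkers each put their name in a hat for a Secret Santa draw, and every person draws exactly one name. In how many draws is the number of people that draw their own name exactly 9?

55

Choose which 9 of the 11 are fixed: C(11,9) = 55.
The remaining 2 must be deranged: !2 = 1.
Total: 55 × 1 = 55.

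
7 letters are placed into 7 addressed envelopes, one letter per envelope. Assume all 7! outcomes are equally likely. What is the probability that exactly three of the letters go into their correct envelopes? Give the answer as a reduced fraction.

Favorable outcomes: C(7,3)·!4 = 35·9 = 315.
Total outcomes: 7! = 5040.
Probability = 315/5040 = 1/16.

1/16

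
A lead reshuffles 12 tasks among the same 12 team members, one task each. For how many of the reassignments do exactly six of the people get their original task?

Choose which 6 of the 12 are fixed: C(12,6) = 924.
The other 6 form a derangement: !6 = 265.
Total: 924 × 265 = 244860.

244860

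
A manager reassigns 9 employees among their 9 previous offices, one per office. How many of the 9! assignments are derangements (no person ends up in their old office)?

133496

Use !n = n·!(n-1) + (-1)^n.
!9 = 9·14833 - 1 = 133496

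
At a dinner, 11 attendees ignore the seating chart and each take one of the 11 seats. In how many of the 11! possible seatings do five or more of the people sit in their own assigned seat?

146114

Sum C(11,i)·!(11-i) for i = 5..11:
  i=5: C(11,5)·!6 = 462·265 = 122430
  i=6: C(11,6)·!5 = 462·44 = 20328
  i=7: C(11,7)·!4 = 330·9 = 2970
  i=8: C(11,8)·!3 = 165·2 = 330
  i=9: C(11,9)·!2 = 55·1 = 55
  i=10: C(11,10)·!1 = 11·0 = 0
  i=11: C(11,11)·!0 = 1·1 = 1
Total = 146114.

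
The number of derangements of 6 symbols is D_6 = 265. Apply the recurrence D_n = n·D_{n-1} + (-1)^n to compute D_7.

1854

D_7 = 7·265 - 1 = 1854.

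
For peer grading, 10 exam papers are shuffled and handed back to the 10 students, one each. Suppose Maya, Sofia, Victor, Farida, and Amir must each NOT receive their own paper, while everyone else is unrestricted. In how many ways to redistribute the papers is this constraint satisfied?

Let A_j be the event that the j-th constrained one is fixed. By inclusion-exclusion over the 5 events:
Σ_{j=0}^{5} (-1)^j C(5,j)(10-j)!
= C(5,0)·10! - C(5,1)·9! + C(5,2)·8! - C(5,3)·7! + C(5,4)·6! - C(5,5)·5!
= 3628800 - 1814400 + 403200 - 50400 + 3600 - 120
= 2170680

2170680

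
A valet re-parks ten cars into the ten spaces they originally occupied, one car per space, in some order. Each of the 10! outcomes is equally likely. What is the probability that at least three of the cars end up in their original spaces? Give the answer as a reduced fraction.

145697/1814400

Favorable outcomes: Σ_{i≥3} C(10,i)·!(10-i) = 120·1854 + 210·265 + 252·44 + 210·9 + 120·2 + 45·1 + 10·0 + 1·1 = 291394.
Total outcomes: 10! = 3628800.
Probability = 291394/3628800 = 145697/1814400.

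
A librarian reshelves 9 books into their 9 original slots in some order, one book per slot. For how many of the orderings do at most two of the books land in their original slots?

333737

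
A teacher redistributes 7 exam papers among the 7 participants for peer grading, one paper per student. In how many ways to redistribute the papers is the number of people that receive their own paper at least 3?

# with exactly i fixed is C(7,i)·!(7-i); sum over i=3..7:
  i=3: C(7,3)·!4 = 35·9 = 315
  i=4: C(7,4)·!3 = 35·2 = 70
  i=5: C(7,5)·!2 = 21·1 = 21
  i=6: C(7,6)·!1 = 7·0 = 0
  i=7: C(7,7)·!0 = 1·1 = 1
Total = 407.

407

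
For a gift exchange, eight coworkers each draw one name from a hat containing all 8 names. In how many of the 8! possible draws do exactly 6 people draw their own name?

Pick the 6 fixed positions: C(8,6) = 28 ways.
The other 2 form a derangement: !2 = 1.
Total: 28 × 1 = 28.

28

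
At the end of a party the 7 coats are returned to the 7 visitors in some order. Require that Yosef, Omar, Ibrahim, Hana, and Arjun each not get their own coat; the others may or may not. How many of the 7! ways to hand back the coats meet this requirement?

2428

Let A_j be the event that the j-th constrained one is fixed. By inclusion-exclusion over the 5 events:
Σ_{j=0}^{5} (-1)^j C(5,j)(7-j)!
= C(5,0)·7! - C(5,1)·6! + C(5,2)·5! - C(5,3)·4! + C(5,4)·3! - C(5,5)·2!
= 5040 - 3600 + 1200 - 240 + 30 - 2
= 2428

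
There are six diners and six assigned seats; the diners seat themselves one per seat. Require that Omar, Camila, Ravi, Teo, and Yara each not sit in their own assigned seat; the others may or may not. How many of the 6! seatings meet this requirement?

Inclusion-exclusion on the 5 forbidden self-matches:
Σ_{j=0}^{5} (-1)^j C(5,j)(6-j)!
= C(5,0)·6! - C(5,1)·5! + C(5,2)·4! - C(5,3)·3! + C(5,4)·2! - C(5,5)·1!
= 720 - 600 + 240 - 60 + 10 - 1
= 309

309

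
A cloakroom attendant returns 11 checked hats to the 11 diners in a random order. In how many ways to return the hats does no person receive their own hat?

14684570

!11 = 11! · Σ_{k=0}^{11} (-1)^k/k!
= 11! - 11!/1! + 11!/2! - 11!/3! + 11!/4! - 11!/5! + 11!/6! - 11!/7! + 11!/8! - 11!/9! + 11!/10! - 11!/11!
= 39916800 - 39916800 + 19958400 - 6652800 + 1663200 - 332640 + 55440 - 7920 + 990 - 110 + 11 - 1
= 14684570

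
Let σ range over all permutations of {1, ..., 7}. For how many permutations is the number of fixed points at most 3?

4948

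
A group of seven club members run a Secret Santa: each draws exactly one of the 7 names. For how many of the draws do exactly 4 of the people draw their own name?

70

Choose which 4 of the 7 are fixed: C(7,4) = 35.
The other 3 form a derangement: !3 = 2.
Total: 35 × 2 = 70.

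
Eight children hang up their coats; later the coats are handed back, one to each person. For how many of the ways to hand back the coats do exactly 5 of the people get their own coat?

112

Choose which 5 of the 8 are fixed: C(8,5) = 56.
The remaining 3 must be deranged: !3 = 2.
Total: 56 × 2 = 112.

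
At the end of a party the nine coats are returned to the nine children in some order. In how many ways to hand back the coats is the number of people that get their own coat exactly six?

Choose which 6 of the 9 are fixed: C(9,6) = 84.
The other 3 form a derangement: !3 = 2.
Total: 84 × 2 = 168.

168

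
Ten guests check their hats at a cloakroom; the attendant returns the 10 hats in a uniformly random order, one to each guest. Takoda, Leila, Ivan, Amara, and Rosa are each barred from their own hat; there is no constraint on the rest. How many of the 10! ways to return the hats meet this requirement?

Inclusion-exclusion on the 5 forbidden self-matches:
Σ_{j=0}^{5} (-1)^j C(5,j)(10-j)!
= C(5,0)·10! - C(5,1)·9! + C(5,2)·8! - C(5,3)·7! + C(5,4)·6! - C(5,5)·5!
= 3628800 - 1814400 + 403200 - 50400 + 3600 - 120
= 2170680

2170680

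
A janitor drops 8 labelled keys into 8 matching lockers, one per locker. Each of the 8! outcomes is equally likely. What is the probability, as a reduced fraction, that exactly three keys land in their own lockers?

11/180

Favorable outcomes: C(8,3)·!5 = 56·44 = 2464.
Total outcomes: 8! = 40320.
Probability = 2464/40320 = 11/180.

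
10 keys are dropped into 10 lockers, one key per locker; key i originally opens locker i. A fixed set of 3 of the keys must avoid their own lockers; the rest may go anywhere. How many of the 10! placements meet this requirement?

2656080

Inclusion-exclusion on the 3 forbidden self-matches:
Σ_{j=0}^{3} (-1)^j C(3,j)(10-j)!
= C(3,0)·10! - C(3,1)·9! + C(3,2)·8! - C(3,3)·7!
= 3628800 - 1088640 + 120960 - 5040
= 2656080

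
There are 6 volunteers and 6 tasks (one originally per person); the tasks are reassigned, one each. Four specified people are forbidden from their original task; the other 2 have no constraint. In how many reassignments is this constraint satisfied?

Let A_j be the event that the j-th constrained one is fixed. By inclusion-exclusion over the 4 events:
Σ_{j=0}^{4} (-1)^j C(4,j)(6-j)!
= C(4,0)·6! - C(4,1)·5! + C(4,2)·4! - C(4,3)·3! + C(4,4)·2!
= 720 - 480 + 144 - 24 + 2
= 362

362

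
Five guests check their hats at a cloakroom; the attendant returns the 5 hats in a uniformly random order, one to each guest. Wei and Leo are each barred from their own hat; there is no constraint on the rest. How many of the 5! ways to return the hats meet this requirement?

78

Inclusion-exclusion on the 2 forbidden self-matches:
Σ_{j=0}^{2} (-1)^j C(2,j)(5-j)!
= C(2,0)·5! - C(2,1)·4! + C(2,2)·3!
= 120 - 48 + 6
= 78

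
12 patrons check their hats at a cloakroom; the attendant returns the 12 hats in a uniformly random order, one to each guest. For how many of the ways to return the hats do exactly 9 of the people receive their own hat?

Choose which 9 of the 12 are fixed: C(12,9) = 220.
The remaining 3 must be deranged: !3 = 2.
Total: 220 × 2 = 440.

440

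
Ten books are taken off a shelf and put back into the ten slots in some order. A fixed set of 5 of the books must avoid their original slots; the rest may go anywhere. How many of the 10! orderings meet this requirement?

Inclusion-exclusion on the 5 forbidden self-matches:
Σ_{j=0}^{5} (-1)^j C(5,j)(10-j)!
= C(5,0)·10! - C(5,1)·9! + C(5,2)·8! - C(5,3)·7! + C(5,4)·6! - C(5,5)·5!
= 3628800 - 1814400 + 403200 - 50400 + 3600 - 120
= 2170680

2170680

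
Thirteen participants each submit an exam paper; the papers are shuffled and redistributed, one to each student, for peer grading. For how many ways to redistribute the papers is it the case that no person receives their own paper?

The subfactorial !13 = [13!/e] (nearest integer).
13! = 6227020800, and 6227020800/e ≈ 2290792932.07, so !13 = 2290792932.

2290792932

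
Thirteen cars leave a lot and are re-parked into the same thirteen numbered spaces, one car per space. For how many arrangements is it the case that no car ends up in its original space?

The number of derangements of 13 is !13 = Σ_{k=0}^{13} (-1)^k·13!/k!
= 13! - 13!/1! + 13!/2! - 13!/3! + 13!/4! - 13!/5! + 13!/6! - 13!/7! + 13!/8! - 13!/9! + 13!/10! - 13!/11! + 13!/12! - 13!/13!
= 6227020800 - 6227020800 + 3113510400 - 1037836800 + 259459200 - 51891840 + 8648640 - 1235520 + 154440 - 17160 + 1716 - 156 + 13 - 1
= 2290792932

2290792932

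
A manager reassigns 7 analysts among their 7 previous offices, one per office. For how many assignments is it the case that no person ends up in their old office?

1854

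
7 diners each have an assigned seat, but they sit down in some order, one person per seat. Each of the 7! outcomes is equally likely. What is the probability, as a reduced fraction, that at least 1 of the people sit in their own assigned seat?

Favorable outcomes: Σ_{i≥1} C(7,i)·!(7-i) = 7·265 + 21·44 + 35·9 + 35·2 + 21·1 + 7·0 + 1·1 = 3186.
Total outcomes: 7! = 5040.
Probability = 3186/5040 = 177/280.

177/280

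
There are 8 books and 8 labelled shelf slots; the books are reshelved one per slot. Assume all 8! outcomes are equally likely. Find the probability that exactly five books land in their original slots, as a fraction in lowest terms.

Favorable outcomes: C(8,5)·!3 = 56·2 = 112.
Total outcomes: 8! = 40320.
Probability = 112/40320 = 1/360.

1/360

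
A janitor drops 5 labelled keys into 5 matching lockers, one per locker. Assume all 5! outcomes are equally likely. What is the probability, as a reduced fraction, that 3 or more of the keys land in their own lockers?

11/120

Favorable outcomes: Σ_{i≥3} C(5,i)·!(5-i) = 10·1 + 5·0 + 1·1 = 11.
Total outcomes: 5! = 120.
Probability = 11/120 = 11/120.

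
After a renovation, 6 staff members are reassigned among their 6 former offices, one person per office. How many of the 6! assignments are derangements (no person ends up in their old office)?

265

By inclusion-exclusion, !6 = Σ (-1)^k · 6!/k! for k=0..6
= 6! - 6!/1! + 6!/2! - 6!/3! + 6!/4! - 6!/5! + 6!/6!
= 720 - 720 + 360 - 120 + 30 - 6 + 1
= 265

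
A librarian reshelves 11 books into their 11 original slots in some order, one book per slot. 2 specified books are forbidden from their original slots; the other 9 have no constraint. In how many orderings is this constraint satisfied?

Inclusion-exclusion on the 2 forbidden self-matches:
Σ_{j=0}^{2} (-1)^j C(2,j)(11-j)!
= C(2,0)·11! - C(2,1)·10! + C(2,2)·9!
= 39916800 - 7257600 + 362880
= 33022080

33022080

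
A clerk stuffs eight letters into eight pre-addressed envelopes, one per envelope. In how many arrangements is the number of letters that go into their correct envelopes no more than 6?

40319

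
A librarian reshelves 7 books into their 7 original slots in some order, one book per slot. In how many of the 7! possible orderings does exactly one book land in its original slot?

1855

Pick the single fixed position: C(7,1) = 7 ways.
The other 6 form a derangement: !6 = 265.
Total: 7 × 265 = 1855.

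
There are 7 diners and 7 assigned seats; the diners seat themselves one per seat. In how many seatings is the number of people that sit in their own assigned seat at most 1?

3709

Sum C(7,i)·!(7-i) for i = 0..1:
  i=0: C(7,0)·!7 = 1·1854 = 1854
  i=1: C(7,1)·!6 = 7·265 = 1855
Total = 3709.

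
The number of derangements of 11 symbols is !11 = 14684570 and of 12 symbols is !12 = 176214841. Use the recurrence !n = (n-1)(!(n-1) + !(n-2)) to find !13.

!13 = (13-1)·(!12 + !11) = 12·(176214841 + 14684570) = 12·190899411 = 2290792932.

2290792932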